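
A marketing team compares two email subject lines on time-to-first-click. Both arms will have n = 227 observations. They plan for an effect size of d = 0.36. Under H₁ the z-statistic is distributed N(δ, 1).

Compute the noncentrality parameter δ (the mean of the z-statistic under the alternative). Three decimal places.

δ ≈ 3.835

δ = d·√(n/2) = 0.36 × √(227/2) = 3.8353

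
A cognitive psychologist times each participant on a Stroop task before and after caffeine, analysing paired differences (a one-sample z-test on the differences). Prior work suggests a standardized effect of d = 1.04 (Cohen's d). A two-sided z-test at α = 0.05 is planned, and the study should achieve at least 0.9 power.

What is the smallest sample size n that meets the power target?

n = 10

For power 0.9 need Φ(δ − z_{0.025}) = 0.9, so δ = z_{0.025} + z_{0.10} = 1.960 + 1.282 = 3.242.
(For δ > 0 the lower-tail rejection region contributes negligibly to power, so the one-term inversion is standard.)
δ = d·√n ⇒ n = (δ/d)² = (3.242 / 1.04)² = 9.71.
Round up to the next whole unit.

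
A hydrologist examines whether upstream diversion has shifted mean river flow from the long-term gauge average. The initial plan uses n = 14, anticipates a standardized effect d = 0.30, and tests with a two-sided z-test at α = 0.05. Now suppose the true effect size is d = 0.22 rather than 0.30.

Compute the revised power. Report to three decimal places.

With d = 0.22: δ = d·√n = 0.22 × √14 = 0.8232. Critical value z_{0.025} = 1.960.
Revised power = Φ(δ − 1.960) + Φ(−δ − 1.960) = Φ(-1.137) + Φ(-2.783) = 0.1278 + 0.0027 = 0.1305.

Power ≈ 0.131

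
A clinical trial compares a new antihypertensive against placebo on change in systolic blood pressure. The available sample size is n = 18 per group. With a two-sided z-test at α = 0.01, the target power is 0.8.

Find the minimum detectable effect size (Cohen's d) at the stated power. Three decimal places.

Need Φ(δ − 2.576) = 0.8, so δ = 2.576 + 0.842 = 3.417.
(Lower-tail contribution to power is negligible for δ > 0.)
δ = d·√(n/2) ⇒ d = δ/√(n/2) = 3.417/√(18/2) = 1.1392.

d ≈ 1.139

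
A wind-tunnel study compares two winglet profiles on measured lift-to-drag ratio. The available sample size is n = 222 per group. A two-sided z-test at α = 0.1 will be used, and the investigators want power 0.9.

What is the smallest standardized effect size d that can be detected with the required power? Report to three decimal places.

Required noncentrality: δ = z_{0.05} + z_{0.10} = 1.645 + 1.282 = 2.926.
(The second rejection-region term Φ(−δ − z_{α/2}) is negligible and dropped.)
δ = d·√(n/2) ⇒ d = δ/√(n/2) = 2.926/√(222/2) = 0.2778.

d ≈ 0.278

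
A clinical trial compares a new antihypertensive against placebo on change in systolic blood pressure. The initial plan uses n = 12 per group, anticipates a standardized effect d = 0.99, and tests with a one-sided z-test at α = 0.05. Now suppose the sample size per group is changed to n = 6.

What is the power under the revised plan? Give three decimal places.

With n = 6 per group: δ = d·√(n/2) = 0.99 × √(6/2) = 1.7147. Critical value z_{0.05} = 1.645.
Revised power = Φ(δ − 1.645) = Φ(0.070) = 0.5279.

Power ≈ 0.528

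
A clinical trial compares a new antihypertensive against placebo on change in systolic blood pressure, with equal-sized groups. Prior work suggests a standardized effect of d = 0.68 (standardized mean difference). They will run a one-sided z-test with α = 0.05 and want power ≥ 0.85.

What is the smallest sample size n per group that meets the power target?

n = 32 per group

Set Φ(δ − 1.645) = 0.85; then δ − 1.645 = Φ⁻¹(0.85) = 1.036, giving δ = 2.681.
δ = d·√(n/2) ⇒ n = 2(δ/d)² = 2 × (2.681 / 0.68)² = 31.10.
Rounding up, n = 32 per group.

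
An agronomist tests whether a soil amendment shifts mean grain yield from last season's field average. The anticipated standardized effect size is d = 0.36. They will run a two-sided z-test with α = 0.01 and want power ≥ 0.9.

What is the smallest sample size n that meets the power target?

n = 115

For power 0.9 need Φ(δ − z_{0.005}) = 0.9, so δ = z_{0.005} + z_{0.10} = 2.576 + 1.282 = 3.857.
(The Φ(−δ − z_{α/2}) term is vanishingly small for δ > 0 and is dropped in the standard sample-size formula.)
δ = d·√n ⇒ n = (δ/d)² = (3.857 / 0.36)² = 114.81.
Rounding up, n = 115.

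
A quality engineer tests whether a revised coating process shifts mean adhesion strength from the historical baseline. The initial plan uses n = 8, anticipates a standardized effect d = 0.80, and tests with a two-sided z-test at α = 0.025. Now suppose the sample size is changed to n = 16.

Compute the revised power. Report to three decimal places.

With n = 16: δ = d·√n = 0.80 × √16 = 3.2000. Critical value z_{0.0125} = 2.241.
Revised power = Φ(δ − 2.241) + Φ(−δ − 2.241) = Φ(0.959) + Φ(-5.441) = 0.8311 + 0.0000 = 0.8311.

Power ≈ 0.831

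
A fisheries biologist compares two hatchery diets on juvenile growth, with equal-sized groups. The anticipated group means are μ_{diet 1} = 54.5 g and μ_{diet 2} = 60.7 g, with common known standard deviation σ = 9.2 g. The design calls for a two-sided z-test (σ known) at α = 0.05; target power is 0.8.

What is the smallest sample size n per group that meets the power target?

Standardized effect: d = |μ_{diet 1} − μ_{diet 2}| / σ = |54.5 − 60.7| / 9.2 = 0.6739
Set Φ(δ − 1.960) = 0.8; then δ − 1.960 = Φ⁻¹(0.8) = 0.842, giving δ = 2.802.
(Ignoring the negligible lower-tail rejection probability gives the usual closed-form inversion.)
δ = d·√(n/2) ⇒ n = 2(δ/d)² = 2 × (2.802 / 0.6739)² = 34.56.
Rounding up, n = 35 per group.

n = 35 per group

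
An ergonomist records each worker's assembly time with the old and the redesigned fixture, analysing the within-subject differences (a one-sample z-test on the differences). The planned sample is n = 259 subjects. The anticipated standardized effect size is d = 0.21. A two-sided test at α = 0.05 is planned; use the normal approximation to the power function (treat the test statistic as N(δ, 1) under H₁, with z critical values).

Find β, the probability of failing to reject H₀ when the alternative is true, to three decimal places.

Noncentrality parameter: δ = d·√n = 0.21 × √259 = 3.3796
Two-sided α = 0.05 → critical value z_{0.025} = 1.960.
Power = Φ(δ − 1.960) + Φ(−δ − 1.960) = Φ(1.420) + Φ(-5.340) = 0.9221 + 0.0000 = 0.9221.
Type II error: β = 1 − power = 1 − 0.9221 = 0.0779.

β ≈ 0.078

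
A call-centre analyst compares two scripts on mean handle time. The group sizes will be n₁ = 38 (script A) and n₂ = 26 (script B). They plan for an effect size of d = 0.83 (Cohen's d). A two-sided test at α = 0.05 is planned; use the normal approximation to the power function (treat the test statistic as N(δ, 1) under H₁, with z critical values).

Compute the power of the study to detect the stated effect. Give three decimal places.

Power ≈ 0.903

Noncentrality parameter: δ = d / √(1/n₁ + 1/n₂) = 0.83 / √(1/38 + 1/26) = 3.2611
Critical value for a two-sided test at α = 0.05: z_{α/2} = 1.960.
Power = Φ(δ − 1.960) + Φ(−δ − 1.960) = Φ(1.301) + Φ(-5.221) = 0.9034 + 0.0000 = 0.9034.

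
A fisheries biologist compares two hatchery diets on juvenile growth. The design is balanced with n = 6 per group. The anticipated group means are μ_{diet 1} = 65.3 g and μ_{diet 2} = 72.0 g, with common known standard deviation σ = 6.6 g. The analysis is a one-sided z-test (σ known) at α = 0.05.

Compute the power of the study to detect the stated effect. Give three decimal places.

Standardized effect: d = |μ_{diet 1} − μ_{diet 2}| / σ = |65.3 − 72.0| / 6.6 = 1.0152
Noncentrality parameter: δ = d·√(n/2) = 1.0152 × √(6/2) = 1.7583
One-sided α = 0.05 → critical value z_{0.05} = 1.645.
Power = Φ(δ − 1.645) = Φ(0.113) = 0.5452.

Power ≈ 0.545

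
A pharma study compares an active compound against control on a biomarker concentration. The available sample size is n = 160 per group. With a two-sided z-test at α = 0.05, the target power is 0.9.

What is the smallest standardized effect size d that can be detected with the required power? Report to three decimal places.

d ≈ 0.362

Need Φ(δ − 1.960) = 0.9, so δ = 1.960 + 1.282 = 3.242.
(The second rejection-region term Φ(−δ − z_{α/2}) is negligible and dropped.)
δ = d·√(n/2) ⇒ d = δ/√(n/2) = 3.242/√(160/2) = 0.3624.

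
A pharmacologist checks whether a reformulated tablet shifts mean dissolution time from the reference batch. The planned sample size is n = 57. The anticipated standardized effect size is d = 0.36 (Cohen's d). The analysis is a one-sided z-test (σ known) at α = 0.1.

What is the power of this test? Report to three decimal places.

Power ≈ 0.925

Noncentrality parameter: λ = d·√n = 0.36 × √57 = 2.7179
Critical value for a one-sided test at α = 0.1: z_α = 1.282.
Power = P(Z > 1.282 − λ) = Φ(1.436) = 0.9246.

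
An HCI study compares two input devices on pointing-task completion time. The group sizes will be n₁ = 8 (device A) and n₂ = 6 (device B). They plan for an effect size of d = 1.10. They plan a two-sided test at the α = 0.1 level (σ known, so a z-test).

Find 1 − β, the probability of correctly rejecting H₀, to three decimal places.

Power ≈ 0.653

Noncentrality parameter: δ = d / √(1/n₁ + 1/n₂) = 1.10 / √(1/8 + 1/6) = 2.0368
Critical value for a two-sided test at α = 0.1: z_{α/2} = 1.645.
Power = Φ(δ − 1.645) + Φ(−δ − 1.645) = Φ(0.392) + Φ(-3.682) = 0.6525 + 0.0001 = 0.6526.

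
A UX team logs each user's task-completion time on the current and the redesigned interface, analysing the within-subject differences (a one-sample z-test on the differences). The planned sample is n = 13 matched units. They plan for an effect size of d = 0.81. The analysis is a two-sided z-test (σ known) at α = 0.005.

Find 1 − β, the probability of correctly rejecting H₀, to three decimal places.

Noncentrality parameter: δ = d·√n = 0.81 × √13 = 2.9205
Two-sided α = 0.005 → critical value z_{0.0025} = 2.807.
Power = Φ(δ − 2.807) + Φ(−δ − 2.807) = Φ(0.113) + Φ(-5.728) = 0.5452 + 0.0000 = 0.5452.

Power ≈ 0.545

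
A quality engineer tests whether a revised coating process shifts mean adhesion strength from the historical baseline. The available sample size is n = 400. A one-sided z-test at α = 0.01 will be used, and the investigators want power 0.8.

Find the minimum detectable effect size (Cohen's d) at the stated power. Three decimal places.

d ≈ 0.158

Need Φ(δ − 2.326) = 0.8, so δ = 2.326 + 0.842 = 3.168.
δ = d·√n ⇒ d = δ/√n = 3.168/√400 = 0.1584.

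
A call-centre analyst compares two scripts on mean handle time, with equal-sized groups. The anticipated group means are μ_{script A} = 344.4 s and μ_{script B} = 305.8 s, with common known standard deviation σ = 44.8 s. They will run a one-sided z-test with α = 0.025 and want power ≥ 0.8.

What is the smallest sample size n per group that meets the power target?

n = 22 per group

Standardized effect: d = |μ_{script A} − μ_{script B}| / σ = |344.4 − 305.8| / 44.8 = 0.8616
Set Φ(δ − 1.960) = 0.8; then δ − 1.960 = Φ⁻¹(0.8) = 0.842, giving δ = 2.802.
δ = d·√(n/2) ⇒ n = 2(δ/d)² = 2 × (2.802 / 0.8616)² = 21.15.
Rounding up, n = 22 per group.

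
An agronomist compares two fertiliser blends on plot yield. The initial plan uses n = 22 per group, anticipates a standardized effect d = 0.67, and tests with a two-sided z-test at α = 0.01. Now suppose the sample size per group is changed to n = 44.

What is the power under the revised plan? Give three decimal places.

With n = 44 per group: δ = d·√(n/2) = 0.67 × √(44/2) = 3.1426. Critical value z_{0.005} = 2.576.
Revised power = Φ(δ − 2.576) + Φ(−δ − 2.576) = Φ(0.567) + Φ(-5.718) = 0.7146 + 0.0000 = 0.7146.

Power ≈ 0.715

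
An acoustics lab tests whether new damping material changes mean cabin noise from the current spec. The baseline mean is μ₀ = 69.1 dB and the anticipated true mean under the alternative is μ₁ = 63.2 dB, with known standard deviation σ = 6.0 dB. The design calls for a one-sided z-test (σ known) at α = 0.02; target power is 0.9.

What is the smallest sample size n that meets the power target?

Standardized effect: d = |μ₁ − μ₀| / σ = |63.2 − 69.1| / 6.0 = 0.9833
Set Φ(δ − 2.054) = 0.9; then δ − 2.054 = Φ⁻¹(0.9) = 1.282, giving δ = 3.335.
δ = d·√n ⇒ n = (δ/d)² = (3.335 / 0.9833)² = 11.50.
Rounding up, n = 12.

n = 12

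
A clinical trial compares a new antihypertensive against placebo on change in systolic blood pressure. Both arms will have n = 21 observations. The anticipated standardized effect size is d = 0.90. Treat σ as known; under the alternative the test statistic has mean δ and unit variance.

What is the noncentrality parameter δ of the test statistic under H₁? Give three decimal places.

δ ≈ 2.916

The noncentrality parameter scales effect size by the design's sample-size factor: δ = d·√(n/2) = 0.90 × √(21/2) = 2.9163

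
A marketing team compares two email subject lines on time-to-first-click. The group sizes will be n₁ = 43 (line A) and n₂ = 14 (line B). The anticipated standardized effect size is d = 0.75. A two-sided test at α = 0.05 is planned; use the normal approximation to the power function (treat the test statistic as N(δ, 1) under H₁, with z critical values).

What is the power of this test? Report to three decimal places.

Noncentrality parameter: δ = d / √(1/n₁ + 1/n₂) = 0.75 / √(1/43 + 1/14) = 2.4374
Two-sided α = 0.05 → critical value z_{0.025} = 1.960.
Power = Φ(δ − 1.960) + Φ(−δ − 1.960) = Φ(0.477) + Φ(-4.397) = 0.6835 + 0.0000 = 0.6835.

Power ≈ 0.683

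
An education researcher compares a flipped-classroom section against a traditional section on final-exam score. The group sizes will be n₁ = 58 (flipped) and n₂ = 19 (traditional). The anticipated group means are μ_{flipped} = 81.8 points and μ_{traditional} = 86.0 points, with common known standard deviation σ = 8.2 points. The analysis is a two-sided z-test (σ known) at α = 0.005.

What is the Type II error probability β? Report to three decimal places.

Standardized effect: d = |μ_{flipped} − μ_{traditional}| / σ = |81.8 − 86.0| / 8.2 = 0.5122
Noncentrality parameter: δ = d / √(1/n₁ + 1/n₂) = 0.5122 / √(1/58 + 1/19) = 1.9377
Two-sided α = 0.005 → critical value z_{0.0025} = 2.807.
Power = Φ(δ − 2.807) + Φ(−δ − 2.807) = Φ(-0.869) + Φ(-4.745) = 0.1923 + 0.0000 = 0.1923.
Type II error: β = 1 − power = 1 − 0.1923 = 0.8077.

β ≈ 0.808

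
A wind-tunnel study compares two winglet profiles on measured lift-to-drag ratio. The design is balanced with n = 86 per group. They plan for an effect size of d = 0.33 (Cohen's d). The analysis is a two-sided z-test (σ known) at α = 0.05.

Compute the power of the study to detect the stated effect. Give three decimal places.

Noncentrality parameter: δ = d·√(n/2) = 0.33 × √(86/2) = 2.1640
Two-sided α = 0.05 → critical value z_{0.025} = 1.960.
Power = Φ(δ − 1.960) + Φ(−δ − 1.960) = Φ(0.204) + Φ(-4.124) = 0.5808 + 0.0000 = 0.5808.

Power ≈ 0.581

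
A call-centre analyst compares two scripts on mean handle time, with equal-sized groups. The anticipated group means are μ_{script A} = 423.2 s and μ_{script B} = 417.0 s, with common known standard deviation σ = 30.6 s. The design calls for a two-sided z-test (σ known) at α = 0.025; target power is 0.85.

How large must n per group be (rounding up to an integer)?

n = 524 per group

Standardized effect: d = |μ_{script A} − μ_{script B}| / σ = |423.2 − 417.0| / 30.6 = 0.2026
Set Φ(δ − 2.241) = 0.85; then δ − 2.241 = Φ⁻¹(0.85) = 1.036, giving δ = 3.278.
(For δ > 0 the lower-tail rejection region contributes negligibly to power, so the one-term inversion is standard.)
δ = d·√(n/2) ⇒ n = 2(δ/d)² = 2 × (3.278 / 0.2026)² = 523.44.
Round up to the next whole unit.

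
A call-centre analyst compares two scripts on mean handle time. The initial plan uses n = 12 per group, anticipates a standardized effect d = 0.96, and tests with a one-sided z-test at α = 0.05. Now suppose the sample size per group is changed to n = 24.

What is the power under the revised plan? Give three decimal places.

With n = 24 per group: δ = d·√(n/2) = 0.96 × √(24/2) = 3.3255. Critical value z_{0.05} = 1.645.
Revised power = P(Z > 1.645 − δ) = Φ(1.681) = 0.9536.

Power ≈ 0.954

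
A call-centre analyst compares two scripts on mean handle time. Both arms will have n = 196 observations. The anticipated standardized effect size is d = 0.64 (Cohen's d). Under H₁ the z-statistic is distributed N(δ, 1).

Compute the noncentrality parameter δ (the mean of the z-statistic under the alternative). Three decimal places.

δ ≈ 6.336

δ = d·√(n/2) = 0.64 × √(196/2) = 6.3357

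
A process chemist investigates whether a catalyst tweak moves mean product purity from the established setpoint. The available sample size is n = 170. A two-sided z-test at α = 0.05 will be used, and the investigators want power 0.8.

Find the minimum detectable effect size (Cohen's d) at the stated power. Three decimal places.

Need Φ(δ − 1.960) = 0.8, so δ = 1.960 + 0.842 = 2.802.
(The second rejection-region term Φ(−δ − z_{α/2}) is negligible and dropped.)
δ = d·√n ⇒ d = δ/√n = 2.802/√170 = 0.2149.

d ≈ 0.215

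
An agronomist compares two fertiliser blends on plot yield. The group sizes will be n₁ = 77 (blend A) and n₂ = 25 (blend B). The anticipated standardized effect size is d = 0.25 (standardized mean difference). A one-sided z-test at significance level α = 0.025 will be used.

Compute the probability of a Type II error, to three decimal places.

β ≈ 0.809

Noncentrality parameter: δ = d / √(1/n₁ + 1/n₂) = 0.25 / √(1/77 + 1/25) = 1.0861
Critical value for a one-sided test at α = 0.025: z_α = 1.960.
Power = Φ(δ − 1.960) = Φ(-0.874) = 0.1911.
Type II error: β = 1 − power = 1 − 0.1911 = 0.8089.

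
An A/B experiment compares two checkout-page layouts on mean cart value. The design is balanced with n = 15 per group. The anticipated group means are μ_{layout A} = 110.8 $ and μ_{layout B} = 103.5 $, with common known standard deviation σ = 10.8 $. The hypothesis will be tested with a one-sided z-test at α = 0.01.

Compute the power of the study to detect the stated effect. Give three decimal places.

Power ≈ 0.317

Standardized effect: d = |μ_{layout A} − μ_{layout B}| / σ = |110.8 − 103.5| / 10.8 = 0.6759
Noncentrality parameter: δ = d·√(n/2) = 0.6759 × √(15/2) = 1.8511
Critical value for a one-sided test at α = 0.01: z_α = 2.326.
Power = Φ(δ − 2.326) = Φ(-0.475) = 0.3173.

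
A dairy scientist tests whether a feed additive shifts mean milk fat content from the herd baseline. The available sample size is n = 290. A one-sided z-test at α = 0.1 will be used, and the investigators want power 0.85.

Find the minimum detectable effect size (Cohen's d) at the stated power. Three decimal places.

Required noncentrality: δ = z_{0.1} + z_{0.15} = 1.282 + 1.036 = 2.318.
δ = d·√n ⇒ d = δ/√n = 2.318/√290 = 0.1361.

d ≈ 0.136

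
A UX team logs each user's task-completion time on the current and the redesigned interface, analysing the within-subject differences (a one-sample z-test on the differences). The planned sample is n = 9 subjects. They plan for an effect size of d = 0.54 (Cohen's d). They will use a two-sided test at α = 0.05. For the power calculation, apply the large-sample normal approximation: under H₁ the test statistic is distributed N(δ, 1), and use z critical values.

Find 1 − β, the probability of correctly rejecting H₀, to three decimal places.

Noncentrality parameter: λ = d·√n = 0.54 × √9 = 1.6200
Two-sided α = 0.05 → critical value z_{0.025} = 1.960.
Power = Φ(λ − 1.960) + Φ(−λ − 1.960) = Φ(-0.340) + Φ(-3.580) = 0.3669 + 0.0002 = 0.3671.

Power ≈ 0.367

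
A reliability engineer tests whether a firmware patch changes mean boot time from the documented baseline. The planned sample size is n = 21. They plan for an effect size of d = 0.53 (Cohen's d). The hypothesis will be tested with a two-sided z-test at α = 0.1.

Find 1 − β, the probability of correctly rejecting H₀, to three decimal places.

Noncentrality parameter: δ = d·√n = 0.53 × √21 = 2.4288
Critical value for a two-sided test at α = 0.1: z_{α/2} = 1.645.
Power = Φ(δ − 1.645) + Φ(−δ − 1.645) = Φ(0.784) + Φ(-4.074) = 0.7835 + 0.0000 = 0.7835.

Power ≈ 0.783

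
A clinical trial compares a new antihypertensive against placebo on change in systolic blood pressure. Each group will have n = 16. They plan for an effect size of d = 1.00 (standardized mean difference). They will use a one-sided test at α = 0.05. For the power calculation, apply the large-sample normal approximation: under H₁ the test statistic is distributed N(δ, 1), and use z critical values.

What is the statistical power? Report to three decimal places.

Power ≈ 0.882

Noncentrality parameter: δ = d·√(n/2) = 1.00 × √(16/2) = 2.8284
Critical value for a one-sided test at α = 0.05: z_α = 1.645.
Power = P(Z > 1.645 − δ) = Φ(1.184) = 0.8817.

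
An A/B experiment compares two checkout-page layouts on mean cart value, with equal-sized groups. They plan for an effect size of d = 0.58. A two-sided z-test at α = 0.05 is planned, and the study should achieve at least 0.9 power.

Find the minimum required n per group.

For power 0.9 need Φ(δ − z_{0.025}) = 0.9, so δ = z_{0.025} + z_{0.10} = 1.960 + 1.282 = 3.242.
(Ignoring the negligible lower-tail rejection probability gives the usual closed-form inversion.)
δ = d·√(n/2) ⇒ n = 2(δ/d)² = 2 × (3.242 / 0.58)² = 62.47.
Round up to the next whole unit.

n = 63 per group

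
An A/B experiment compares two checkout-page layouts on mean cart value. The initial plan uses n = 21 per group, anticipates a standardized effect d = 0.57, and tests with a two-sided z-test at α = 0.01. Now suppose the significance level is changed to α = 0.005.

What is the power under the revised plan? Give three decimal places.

Power ≈ 0.169

δ = d·√(n/2) = 0.57 × √(21/2) = 1.8470 (unchanged). New critical value: z_{0.0025} = 2.807.
Revised power = Φ(δ − 2.807) + Φ(−δ − 2.807) = Φ(-0.960) + Φ(-4.654) = 0.1685 + 0.0000 = 0.1685.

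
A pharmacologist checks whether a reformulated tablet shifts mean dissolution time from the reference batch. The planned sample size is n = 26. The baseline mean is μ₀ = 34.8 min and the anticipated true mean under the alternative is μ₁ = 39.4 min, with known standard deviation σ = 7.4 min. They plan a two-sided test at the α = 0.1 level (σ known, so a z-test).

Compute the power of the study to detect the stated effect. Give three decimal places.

Power ≈ 0.936

Standardized effect: d = |μ₁ − μ₀| / σ = |39.4 − 34.8| / 7.4 = 0.6216
Noncentrality parameter: δ = d·√n = 0.6216 × √26 = 3.1697
Two-sided α = 0.1 → critical value z_{0.05} = 1.645.
Power = Φ(δ − 1.645) + Φ(−δ − 1.645) = Φ(1.525) + Φ(-4.815) = 0.9363 + 0.0000 = 0.9363.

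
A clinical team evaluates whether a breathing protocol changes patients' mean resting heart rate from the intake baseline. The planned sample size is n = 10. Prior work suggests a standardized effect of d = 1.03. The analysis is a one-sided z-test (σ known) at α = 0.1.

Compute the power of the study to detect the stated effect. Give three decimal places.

Power ≈ 0.976

Noncentrality parameter: δ = d·√n = 1.03 × √10 = 3.2571
One-sided α = 0.1 → critical value z_{0.1} = 1.282.
Power = P(Z > 1.282 − δ) = Φ(1.976) = 0.9759.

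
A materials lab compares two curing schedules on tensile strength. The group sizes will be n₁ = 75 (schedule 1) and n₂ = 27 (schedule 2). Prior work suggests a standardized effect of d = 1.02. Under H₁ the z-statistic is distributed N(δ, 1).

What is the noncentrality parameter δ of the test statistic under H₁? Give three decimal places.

The noncentrality parameter scales effect size by the design's sample-size factor: δ = d / √(1/n₁ + 1/n₂) = 1.02 / √(1/75 + 1/27) = 4.5448

δ ≈ 4.545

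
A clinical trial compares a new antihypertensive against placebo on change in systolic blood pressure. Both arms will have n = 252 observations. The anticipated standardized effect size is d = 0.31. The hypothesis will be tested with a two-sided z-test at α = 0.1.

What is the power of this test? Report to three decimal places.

Power ≈ 0.967

Noncentrality parameter: δ = d·√(n/2) = 0.31 × √(252/2) = 3.4797
Two-sided α = 0.1 → critical value z_{0.05} = 1.645.
Power = Φ(δ − 1.645) + Φ(−δ − 1.645) = Φ(1.835) + Φ(-5.125) = 0.9667 + 0.0000 = 0.9667.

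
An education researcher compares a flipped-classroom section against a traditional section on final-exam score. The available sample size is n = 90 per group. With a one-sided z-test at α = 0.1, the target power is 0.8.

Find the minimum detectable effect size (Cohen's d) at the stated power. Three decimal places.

Need Φ(δ − 1.282) = 0.8, so δ = 1.282 + 0.842 = 2.123.
δ = d·√(n/2) ⇒ d = δ/√(n/2) = 2.123/√(90/2) = 0.3165.

d ≈ 0.317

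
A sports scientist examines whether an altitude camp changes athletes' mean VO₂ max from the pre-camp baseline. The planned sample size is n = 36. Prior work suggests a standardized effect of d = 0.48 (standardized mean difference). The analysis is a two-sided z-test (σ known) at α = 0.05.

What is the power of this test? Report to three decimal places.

Power ≈ 0.821

Noncentrality parameter: δ = d·√n = 0.48 × √36 = 2.8800
Two-sided α = 0.05 → critical value z_{0.025} = 1.960.
Power = Φ(δ − 1.960) + Φ(−δ − 1.960) = Φ(0.920) + Φ(-4.840) = 0.8212 + 0.0000 = 0.8212.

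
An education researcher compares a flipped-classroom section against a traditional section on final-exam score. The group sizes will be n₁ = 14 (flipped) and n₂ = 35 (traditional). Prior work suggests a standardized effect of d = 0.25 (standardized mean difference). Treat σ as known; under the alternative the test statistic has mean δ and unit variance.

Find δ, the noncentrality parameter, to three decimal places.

δ ≈ 0.791

The noncentrality parameter scales effect size by the design's sample-size factor: δ = d / √(1/n₁ + 1/n₂) = 0.25 / √(1/14 + 1/35) = 0.7906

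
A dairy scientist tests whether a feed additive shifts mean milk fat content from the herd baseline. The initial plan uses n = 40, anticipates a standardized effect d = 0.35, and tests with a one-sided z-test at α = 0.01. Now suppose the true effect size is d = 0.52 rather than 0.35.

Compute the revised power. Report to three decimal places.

Power ≈ 0.832

With d = 0.52: δ = d·√n = 0.52 × √40 = 3.2888. Critical value z_{0.01} = 2.326.
Revised power = Φ(δ − 2.326) = Φ(0.962) = 0.8321.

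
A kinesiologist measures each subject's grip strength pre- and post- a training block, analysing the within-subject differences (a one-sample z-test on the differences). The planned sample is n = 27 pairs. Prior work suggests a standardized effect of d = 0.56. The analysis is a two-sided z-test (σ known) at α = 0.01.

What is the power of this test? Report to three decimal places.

Noncentrality parameter: δ = d·√n = 0.56 × √27 = 2.9098
Two-sided α = 0.01 → critical value z_{0.005} = 2.576.
Power = Φ(δ − 2.576) + Φ(−δ − 2.576) = Φ(0.334) + Φ(-5.486) = 0.6308 + 0.0000 = 0.6308.

Power ≈ 0.631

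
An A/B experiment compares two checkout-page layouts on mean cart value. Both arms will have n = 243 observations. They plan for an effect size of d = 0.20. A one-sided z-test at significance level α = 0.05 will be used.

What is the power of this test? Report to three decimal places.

Noncentrality parameter: δ = d·√(n/2) = 0.20 × √(243/2) = 2.2045
Critical value for a one-sided test at α = 0.05: z_α = 1.645.
Power = P(Z > 1.645 − δ) = Φ(0.560) = 0.7122.

Power ≈ 0.712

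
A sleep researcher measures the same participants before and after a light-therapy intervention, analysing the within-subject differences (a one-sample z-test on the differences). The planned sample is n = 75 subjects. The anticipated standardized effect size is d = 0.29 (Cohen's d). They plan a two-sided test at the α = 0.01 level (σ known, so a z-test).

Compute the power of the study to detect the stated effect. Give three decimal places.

Noncentrality parameter: δ = d·√n = 0.29 × √75 = 2.5115
Two-sided α = 0.01 → critical value z_{0.005} = 2.576.
Power = Φ(δ − 2.576) + Φ(−δ − 2.576) = Φ(-0.064) + Φ(-5.087) = 0.4743 + 0.0000 = 0.4743.

Power ≈ 0.474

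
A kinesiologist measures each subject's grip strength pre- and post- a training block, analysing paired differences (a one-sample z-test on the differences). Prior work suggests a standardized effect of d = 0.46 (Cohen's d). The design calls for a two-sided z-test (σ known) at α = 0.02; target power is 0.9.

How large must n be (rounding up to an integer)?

n = 62

For power 0.9 need Φ(δ − z_{0.01}) = 0.9, so δ = z_{0.01} + z_{0.10} = 2.326 + 1.282 = 3.608.
(The Φ(−δ − z_{α/2}) term is vanishingly small for δ > 0 and is dropped in the standard sample-size formula.)
δ = d·√n ⇒ n = (δ/d)² = (3.608 / 0.46)² = 61.52.
Rounding up, n = 62.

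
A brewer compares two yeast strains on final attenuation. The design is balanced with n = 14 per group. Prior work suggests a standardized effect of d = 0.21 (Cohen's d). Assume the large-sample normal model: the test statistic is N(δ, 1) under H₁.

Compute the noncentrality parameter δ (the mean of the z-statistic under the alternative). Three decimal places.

δ ≈ 0.556

δ = d·√(n/2) = 0.21 × √(14/2) = 0.5556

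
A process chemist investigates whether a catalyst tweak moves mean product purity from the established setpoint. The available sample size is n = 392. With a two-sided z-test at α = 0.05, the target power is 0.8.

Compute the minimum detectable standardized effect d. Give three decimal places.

d ≈ 0.142

Need Φ(δ − 1.960) = 0.8, so δ = 1.960 + 0.842 = 2.802.
(Lower-tail contribution to power is negligible for δ > 0.)
δ = d·√n ⇒ d = δ/√n = 2.802/√392 = 0.1415.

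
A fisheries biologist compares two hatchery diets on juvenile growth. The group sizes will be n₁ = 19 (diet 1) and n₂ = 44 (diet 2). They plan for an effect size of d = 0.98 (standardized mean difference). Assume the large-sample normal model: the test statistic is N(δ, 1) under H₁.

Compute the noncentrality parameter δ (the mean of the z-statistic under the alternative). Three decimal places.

The noncentrality parameter scales effect size by the design's sample-size factor: δ = d / √(1/n₁ + 1/n₂) = 0.98 / √(1/19 + 1/44) = 3.5699

δ ≈ 3.570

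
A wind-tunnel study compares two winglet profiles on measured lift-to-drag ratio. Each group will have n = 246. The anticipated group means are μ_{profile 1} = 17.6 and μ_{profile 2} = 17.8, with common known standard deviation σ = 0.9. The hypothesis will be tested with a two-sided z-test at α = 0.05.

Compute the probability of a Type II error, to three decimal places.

Standardized effect: d = |μ_{profile 1} − μ_{profile 2}| / σ = |17.6 − 17.8| / 0.9 = 0.2222
Noncentrality parameter: δ = d·√(n/2) = 0.2222 × √(246/2) = 2.4646
Critical value for a two-sided test at α = 0.05: z_{α/2} = 1.960.
Power = Φ(δ − 1.960) + Φ(−δ − 1.960) = Φ(0.505) + Φ(-4.425) = 0.6931 + 0.0000 = 0.6931.
Type II error: β = 1 − power = 1 − 0.6931 = 0.3069.

β ≈ 0.307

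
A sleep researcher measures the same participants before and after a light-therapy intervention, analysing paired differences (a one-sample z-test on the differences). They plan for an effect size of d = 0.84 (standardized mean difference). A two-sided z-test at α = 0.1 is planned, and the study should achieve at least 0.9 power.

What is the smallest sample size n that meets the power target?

n = 13

Set Φ(δ − 1.645) = 0.9; then δ − 1.645 = Φ⁻¹(0.9) = 1.282, giving δ = 2.926.
(The Φ(−δ − z_{α/2}) term is vanishingly small for δ > 0 and is dropped in the standard sample-size formula.)
δ = d·√n ⇒ n = (δ/d)² = (2.926 / 0.84)² = 12.14.
Round up to the next whole unit.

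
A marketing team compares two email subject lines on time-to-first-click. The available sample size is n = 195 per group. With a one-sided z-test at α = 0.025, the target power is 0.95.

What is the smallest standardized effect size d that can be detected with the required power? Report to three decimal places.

d ≈ 0.365

Need Φ(δ − 1.960) = 0.95, so δ = 1.960 + 1.645 = 3.605.
δ = d·√(n/2) ⇒ d = δ/√(n/2) = 3.605/√(195/2) = 0.3651.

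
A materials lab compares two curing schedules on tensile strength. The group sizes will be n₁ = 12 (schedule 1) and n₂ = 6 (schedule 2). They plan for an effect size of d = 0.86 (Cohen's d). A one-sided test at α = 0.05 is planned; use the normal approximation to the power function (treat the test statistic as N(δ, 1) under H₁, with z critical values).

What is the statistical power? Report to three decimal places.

Power ≈ 0.530

Noncentrality parameter: δ = d / √(1/n₁ + 1/n₂) = 0.86 / √(1/12 + 1/6) = 1.7200
One-sided α = 0.05 → critical value z_{0.05} = 1.645.
Power = P(Z > 1.645 − δ) = Φ(0.075) = 0.5300.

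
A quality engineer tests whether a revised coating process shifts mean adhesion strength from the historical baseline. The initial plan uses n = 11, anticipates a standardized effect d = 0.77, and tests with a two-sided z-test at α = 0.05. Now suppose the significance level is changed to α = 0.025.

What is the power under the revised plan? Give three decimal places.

δ = d·√n = 0.77 × √11 = 2.5538 (unchanged). New critical value: z_{0.0125} = 2.241.
Revised power = Φ(δ − 2.241) + Φ(−δ − 2.241) = Φ(0.312) + Φ(-4.795) = 0.6226 + 0.0000 = 0.6226.

Power ≈ 0.623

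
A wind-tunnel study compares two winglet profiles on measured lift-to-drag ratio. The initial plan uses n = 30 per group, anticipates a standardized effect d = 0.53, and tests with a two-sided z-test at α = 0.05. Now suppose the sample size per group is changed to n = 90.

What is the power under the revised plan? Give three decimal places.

Power ≈ 0.945

With n = 90 per group: δ = d·√(n/2) = 0.53 × √(90/2) = 3.5553. Critical value z_{0.025} = 1.960.
Revised power = Φ(δ − 1.960) + Φ(−δ − 1.960) = Φ(1.595) + Φ(-5.515) = 0.9447 + 0.0000 = 0.9447.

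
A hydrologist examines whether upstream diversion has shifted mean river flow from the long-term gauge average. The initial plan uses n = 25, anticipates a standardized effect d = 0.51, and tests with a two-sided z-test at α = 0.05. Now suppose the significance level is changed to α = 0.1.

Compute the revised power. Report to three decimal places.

Power ≈ 0.817

δ = d·√n = 0.51 × √25 = 2.5500 (unchanged). New critical value: z_{0.05} = 1.645.
Revised power = Φ(δ − 1.645) + Φ(−δ − 1.645) = Φ(0.905) + Φ(-4.195) = 0.8173 + 0.0000 = 0.8173.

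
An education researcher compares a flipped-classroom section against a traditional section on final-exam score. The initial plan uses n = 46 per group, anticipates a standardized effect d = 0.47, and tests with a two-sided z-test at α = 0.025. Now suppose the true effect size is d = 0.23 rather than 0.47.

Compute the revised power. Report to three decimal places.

Power ≈ 0.128

With d = 0.23: δ = d·√(n/2) = 0.23 × √(46/2) = 1.1030. Critical value z_{0.0125} = 2.241.
Revised power = Φ(δ − 2.241) + Φ(−δ − 2.241) = Φ(-1.138) + Φ(-3.344) = 0.1275 + 0.0004 = 0.1279.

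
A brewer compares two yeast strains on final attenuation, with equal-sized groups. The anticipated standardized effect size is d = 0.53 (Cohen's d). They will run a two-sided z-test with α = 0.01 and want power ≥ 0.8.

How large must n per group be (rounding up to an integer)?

n = 84 per group

Set Φ(δ − 2.576) = 0.8; then δ − 2.576 = Φ⁻¹(0.8) = 0.842, giving δ = 3.417.
(For δ > 0 the lower-tail rejection region contributes negligibly to power, so the one-term inversion is standard.)
δ = d·√(n/2) ⇒ n = 2(δ/d)² = 2 × (3.417 / 0.53)² = 83.15.
Round up to the next whole unit.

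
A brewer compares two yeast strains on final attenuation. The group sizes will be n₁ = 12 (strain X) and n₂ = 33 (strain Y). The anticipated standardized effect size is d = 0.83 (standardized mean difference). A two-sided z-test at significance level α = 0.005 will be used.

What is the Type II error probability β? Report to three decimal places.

Noncentrality parameter: δ = d / √(1/n₁ + 1/n₂) = 0.83 / √(1/12 + 1/33) = 2.4622
Two-sided α = 0.005 → critical value z_{0.0025} = 2.807.
Power = Φ(δ − 2.807) + Φ(−δ − 2.807) = Φ(-0.345) + Φ(-5.269) = 0.3651 + 0.0000 = 0.3651.
Type II error: β = 1 − power = 1 − 0.3651 = 0.6349.

β ≈ 0.635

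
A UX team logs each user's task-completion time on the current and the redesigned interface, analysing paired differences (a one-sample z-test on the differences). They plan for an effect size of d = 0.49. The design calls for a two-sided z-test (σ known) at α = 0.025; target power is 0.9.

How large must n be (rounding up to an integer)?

For power 0.9 need Φ(δ − z_{0.0125}) = 0.9, so δ = z_{0.0125} + z_{0.10} = 2.241 + 1.282 = 3.523.
(For δ > 0 the lower-tail rejection region contributes negligibly to power, so the one-term inversion is standard.)
δ = d·√n ⇒ n = (δ/d)² = (3.523 / 0.49)² = 51.69.
Rounding up, n = 52.

n = 52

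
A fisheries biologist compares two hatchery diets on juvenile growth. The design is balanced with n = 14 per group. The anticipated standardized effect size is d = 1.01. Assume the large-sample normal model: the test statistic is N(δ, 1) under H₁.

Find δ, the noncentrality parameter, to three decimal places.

δ = d·√(n/2) = 1.01 × √(14/2) = 2.6722

δ ≈ 2.672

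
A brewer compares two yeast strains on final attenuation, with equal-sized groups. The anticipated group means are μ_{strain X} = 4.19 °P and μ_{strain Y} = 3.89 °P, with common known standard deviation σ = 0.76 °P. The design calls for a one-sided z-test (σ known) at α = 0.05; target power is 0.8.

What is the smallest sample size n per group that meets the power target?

Standardized effect: d = |μ_{strain X} − μ_{strain Y}| / σ = |4.19 − 3.89| / 0.76 = 0.3947
For power 0.8 need Φ(δ − z_{0.05}) = 0.8, so δ = z_{0.05} + z_{0.20} = 1.645 + 0.842 = 2.486.
δ = d·√(n/2) ⇒ n = 2(δ/d)² = 2 × (2.486 / 0.3947)² = 79.36.
Round up to the next whole unit.

n = 80 per group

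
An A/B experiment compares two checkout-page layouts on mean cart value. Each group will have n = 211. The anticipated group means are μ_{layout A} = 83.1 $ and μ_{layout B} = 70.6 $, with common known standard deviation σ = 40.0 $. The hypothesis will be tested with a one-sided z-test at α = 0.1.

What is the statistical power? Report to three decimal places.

Power ≈ 0.973

Standardized effect: d = |μ_{layout A} − μ_{layout B}| / σ = |83.1 − 70.6| / 40.0 = 0.3125
Noncentrality parameter: δ = d·√(n/2) = 0.3125 × √(211/2) = 3.2098
One-sided α = 0.1 → critical value z_{0.1} = 1.282.
Power = Φ(δ − 1.282) = Φ(1.928) = 0.9731.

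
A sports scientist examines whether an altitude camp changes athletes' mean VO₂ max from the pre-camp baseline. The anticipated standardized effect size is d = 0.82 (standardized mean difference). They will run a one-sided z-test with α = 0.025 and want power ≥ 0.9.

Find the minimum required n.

Set Φ(δ − 1.960) = 0.9; then δ − 1.960 = Φ⁻¹(0.9) = 1.282, giving δ = 3.242.
δ = d·√n ⇒ n = (δ/d)² = (3.242 / 0.82)² = 15.63.
Round up to the next whole unit.

n = 16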